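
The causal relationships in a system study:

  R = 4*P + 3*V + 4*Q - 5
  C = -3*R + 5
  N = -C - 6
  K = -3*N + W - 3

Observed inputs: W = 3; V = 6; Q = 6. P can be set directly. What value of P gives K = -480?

Substituting into the R equation gives R = 4*P + 37.
Substituting into the C equation gives C = -12*P - 106.
This gives N = 12*P + 100.
Substituting into the K equation gives K = -36*P - 300.
Solve -36*P - 300 = -480: P = (-480 + 300) / -36 = 5.

P = 5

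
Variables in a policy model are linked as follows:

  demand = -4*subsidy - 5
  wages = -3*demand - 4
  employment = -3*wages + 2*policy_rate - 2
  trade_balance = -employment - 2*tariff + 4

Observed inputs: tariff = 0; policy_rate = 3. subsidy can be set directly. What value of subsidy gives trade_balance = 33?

Substituting into the wages equation gives wages = 12*subsidy + 11.
Substituting into the employment equation gives employment = -36*subsidy - 29.
Substituting into the trade_balance equation gives trade_balance = 36*subsidy + 33.
Solve 36*subsidy + 33 = 33: subsidy = (33 - 33) / 36 = 0.

subsidy = 0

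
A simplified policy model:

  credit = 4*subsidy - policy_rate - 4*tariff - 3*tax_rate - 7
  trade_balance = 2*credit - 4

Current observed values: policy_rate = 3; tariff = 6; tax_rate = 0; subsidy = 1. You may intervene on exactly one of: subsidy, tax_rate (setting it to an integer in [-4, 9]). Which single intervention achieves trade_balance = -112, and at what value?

Intervening on subsidy: trade_balance = 8*subsidy - 72. Reaching -112 requires subsidy = -5, outside [-4, 9].
Intervening on tax_rate: with other inputs at their observed values, trade_balance = -6*tax_rate - 64. Solving for -112 gives tax_rate = 8, within [-4, 9].

set tax_rate = 8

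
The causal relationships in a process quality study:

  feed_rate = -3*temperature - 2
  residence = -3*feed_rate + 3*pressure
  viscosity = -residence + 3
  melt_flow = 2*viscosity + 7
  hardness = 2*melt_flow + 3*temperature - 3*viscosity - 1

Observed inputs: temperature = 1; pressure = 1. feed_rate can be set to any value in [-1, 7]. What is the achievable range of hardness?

13 to 37

Intervening on feed_rate fixes its value directly, overriding its dependence on temperature.
Substituting into the residence equation gives residence = -3*feed_rate + 3.
viscosity becomes 3*feed_rate.
So melt_flow = 6*feed_rate + 7.
hardness becomes 3*feed_rate + 16.
Linear in feed_rate, so extremes are at the endpoints: feed_rate = -1 gives hardness = 13; feed_rate = 7 gives hardness = 37.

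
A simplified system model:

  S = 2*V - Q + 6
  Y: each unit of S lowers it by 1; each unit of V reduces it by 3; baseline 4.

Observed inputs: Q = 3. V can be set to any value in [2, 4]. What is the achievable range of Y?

Substituting into the S equation gives S = 2*V + 3.
So Y = -5*V + 1.
Linear in V, so extremes are at the endpoints: V = 2 gives Y = -9; V = 4 gives Y = -19.

-19 to -9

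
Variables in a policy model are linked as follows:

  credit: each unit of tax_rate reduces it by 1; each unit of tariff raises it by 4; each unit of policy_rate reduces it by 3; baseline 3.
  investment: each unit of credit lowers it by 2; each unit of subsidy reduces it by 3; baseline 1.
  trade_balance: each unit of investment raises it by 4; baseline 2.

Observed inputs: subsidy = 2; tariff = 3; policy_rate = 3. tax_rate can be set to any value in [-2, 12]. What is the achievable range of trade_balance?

-82 to 30

Substituting into the credit equation gives credit = -tax_rate + 6.
Substituting into the investment equation gives investment = 2*tax_rate - 17.
trade_balance becomes 8*tax_rate - 66.
Linear in tax_rate, so extremes are at the endpoints: tax_rate = -2 gives trade_balance = -82; tax_rate = 12 gives trade_balance = 30.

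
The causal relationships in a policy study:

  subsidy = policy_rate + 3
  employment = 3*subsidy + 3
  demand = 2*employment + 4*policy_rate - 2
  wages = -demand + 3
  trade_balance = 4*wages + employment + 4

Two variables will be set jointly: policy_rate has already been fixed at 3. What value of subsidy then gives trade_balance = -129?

With policy_rate held at 3:
Intervening on subsidy fixes its value directly, overriding its dependence on policy_rate.
Substituting into the demand equation gives demand = 6*subsidy + 16.
So wages = -6*subsidy - 13.
trade_balance becomes -21*subsidy - 45.
Solve -21*subsidy - 45 = -129: subsidy = (-129 + 45) / -21 = 4.

subsidy = 4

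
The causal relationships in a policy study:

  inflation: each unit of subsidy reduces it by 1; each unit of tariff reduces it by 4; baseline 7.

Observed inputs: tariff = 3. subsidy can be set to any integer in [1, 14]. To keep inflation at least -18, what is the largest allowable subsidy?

Substituting into the inflation equation gives inflation = -subsidy - 5.
Require -subsidy - 5 ≥ -18, so subsidy ≤ 13.
The largest integer in [1, 14] satisfying this is 13.

subsidy = 13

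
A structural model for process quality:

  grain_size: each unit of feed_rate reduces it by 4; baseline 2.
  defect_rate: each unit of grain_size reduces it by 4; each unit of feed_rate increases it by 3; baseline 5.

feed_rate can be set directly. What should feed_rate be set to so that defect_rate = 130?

Substituting into the defect_rate equation gives defect_rate = 19*feed_rate - 3.
Solve 19*feed_rate - 3 = 130: feed_rate = (130 + 3) / 19 = 7.

feed_rate = 7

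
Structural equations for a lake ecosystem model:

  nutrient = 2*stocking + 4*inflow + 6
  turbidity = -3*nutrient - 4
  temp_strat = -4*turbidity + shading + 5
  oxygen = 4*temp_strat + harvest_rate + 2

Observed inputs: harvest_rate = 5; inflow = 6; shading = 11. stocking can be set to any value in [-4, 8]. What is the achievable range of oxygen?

Substituting into the nutrient equation gives nutrient = 2*stocking + 30.
Substituting into the turbidity equation gives turbidity = -6*stocking - 94.
Substituting into the temp_strat equation gives temp_strat = 24*stocking + 392.
Substituting into the oxygen equation gives oxygen = 96*stocking + 1575.
Linear in stocking, so extremes are at the endpoints: stocking = -4 gives oxygen = 1191; stocking = 8 gives oxygen = 2343.

1191 to 2343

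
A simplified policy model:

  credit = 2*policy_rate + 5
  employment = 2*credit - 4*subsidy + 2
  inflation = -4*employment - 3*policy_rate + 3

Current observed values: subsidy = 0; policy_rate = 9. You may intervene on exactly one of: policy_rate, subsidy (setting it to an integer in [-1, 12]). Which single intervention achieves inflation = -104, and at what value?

set subsidy = 7

Intervening on policy_rate: inflation = -19*policy_rate - 45. Reaching -104 requires policy_rate = 59/19, not an integer.
Intervening on subsidy: with other inputs at their observed values, inflation = 16*subsidy - 216. Solving for -104 gives subsidy = 7, within [-1, 12].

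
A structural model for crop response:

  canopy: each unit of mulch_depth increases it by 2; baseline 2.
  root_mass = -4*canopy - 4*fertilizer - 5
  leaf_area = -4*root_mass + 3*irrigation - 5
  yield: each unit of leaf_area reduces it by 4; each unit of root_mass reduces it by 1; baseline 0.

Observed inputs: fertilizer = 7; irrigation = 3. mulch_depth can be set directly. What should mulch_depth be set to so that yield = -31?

mulch_depth = -5

Substituting into the root_mass equation gives root_mass = -8*mulch_depth - 41.
So leaf_area = 32*mulch_depth + 168.
Substituting into the yield equation gives yield = -120*mulch_depth - 631.
Solve -120*mulch_depth - 631 = -31: mulch_depth = (-31 + 631) / -120 = -5.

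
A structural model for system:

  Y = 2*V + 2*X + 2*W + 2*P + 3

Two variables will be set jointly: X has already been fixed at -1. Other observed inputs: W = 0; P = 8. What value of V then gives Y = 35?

V = 9

With X held at -1:
Substituting into the Y equation gives Y = 2*V + 17.
Solve 2*V + 17 = 35: V = (35 - 17) / 2 = 9.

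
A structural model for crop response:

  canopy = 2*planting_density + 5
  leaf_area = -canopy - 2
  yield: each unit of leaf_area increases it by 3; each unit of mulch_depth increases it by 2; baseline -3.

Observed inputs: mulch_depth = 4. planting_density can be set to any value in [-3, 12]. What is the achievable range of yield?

Substituting into the leaf_area equation gives leaf_area = -2*planting_density - 7.
So yield = -6*planting_density - 16.
Linear in planting_density, so extremes are at the endpoints: planting_density = -3 gives yield = 2; planting_density = 12 gives yield = -88.

-88 to 2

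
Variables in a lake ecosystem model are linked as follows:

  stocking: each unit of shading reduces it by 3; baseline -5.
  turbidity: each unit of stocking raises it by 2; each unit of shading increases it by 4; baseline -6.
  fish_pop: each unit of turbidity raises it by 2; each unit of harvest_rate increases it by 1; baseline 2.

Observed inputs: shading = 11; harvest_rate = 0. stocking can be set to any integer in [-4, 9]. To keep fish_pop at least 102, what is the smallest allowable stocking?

Intervening on stocking fixes its value directly, overriding its dependence on shading.
Substituting into the turbidity equation gives turbidity = 2*stocking + 38.
Substituting into the fish_pop equation gives fish_pop = 4*stocking + 78.
Require 4*stocking + 78 ≥ 102, so stocking ≥ 6.
The smallest integer in [-4, 9] satisfying this is 6.

stocking = 6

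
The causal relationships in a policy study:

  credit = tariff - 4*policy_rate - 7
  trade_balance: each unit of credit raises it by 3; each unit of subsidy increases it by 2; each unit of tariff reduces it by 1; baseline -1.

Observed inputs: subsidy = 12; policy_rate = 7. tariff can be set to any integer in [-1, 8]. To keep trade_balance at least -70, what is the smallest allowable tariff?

Substituting into the credit equation gives credit = tariff - 35.
Substituting into the trade_balance equation gives trade_balance = 2*tariff - 82.
Require 2*tariff - 82 ≥ -70, so tariff ≥ 6.
The smallest integer in [-1, 8] satisfying this is 6.

tariff = 6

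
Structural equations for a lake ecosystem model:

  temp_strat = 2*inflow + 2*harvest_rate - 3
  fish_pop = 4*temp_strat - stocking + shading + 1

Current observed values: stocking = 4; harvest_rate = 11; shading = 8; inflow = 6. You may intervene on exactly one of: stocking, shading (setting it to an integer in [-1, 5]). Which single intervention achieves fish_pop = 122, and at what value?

set shading = 1

Intervening on stocking: fish_pop = -stocking + 133. Reaching 122 requires stocking = 11, outside [-1, 5].
Intervening on shading: with other inputs at their observed values, fish_pop = shading + 121. Solving for 122 gives shading = 1, within [-1, 5].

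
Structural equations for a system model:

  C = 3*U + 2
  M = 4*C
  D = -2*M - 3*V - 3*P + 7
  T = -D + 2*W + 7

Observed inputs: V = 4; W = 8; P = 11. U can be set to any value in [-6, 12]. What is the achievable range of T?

-67 to 365

Substituting into the M equation gives M = 12*U + 8.
So D = -24*U - 54.
So T = 24*U + 77.
Linear in U, so extremes are at the endpoints: U = -6 gives T = -67; U = 12 gives T = 365.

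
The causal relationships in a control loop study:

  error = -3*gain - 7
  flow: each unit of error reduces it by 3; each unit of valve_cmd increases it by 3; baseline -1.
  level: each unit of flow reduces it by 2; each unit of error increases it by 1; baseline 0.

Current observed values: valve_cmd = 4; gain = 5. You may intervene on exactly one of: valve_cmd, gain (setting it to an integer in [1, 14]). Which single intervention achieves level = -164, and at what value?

Intervening on valve_cmd: with other inputs at their observed values, level = -6*valve_cmd - 152. Solving for -164 gives valve_cmd = 2, within [1, 14].
Intervening on gain: level = -21*gain - 71. Reaching -164 requires gain = 31/7, not an integer.

set valve_cmd = 2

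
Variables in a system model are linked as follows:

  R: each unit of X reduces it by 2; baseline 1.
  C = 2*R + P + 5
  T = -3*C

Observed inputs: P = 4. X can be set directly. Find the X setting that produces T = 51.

X = 7

Substituting into the C equation gives C = -4*X + 11.
So T = 12*X - 33.
Solve 12*X - 33 = 51: X = (51 + 33) / 12 = 7.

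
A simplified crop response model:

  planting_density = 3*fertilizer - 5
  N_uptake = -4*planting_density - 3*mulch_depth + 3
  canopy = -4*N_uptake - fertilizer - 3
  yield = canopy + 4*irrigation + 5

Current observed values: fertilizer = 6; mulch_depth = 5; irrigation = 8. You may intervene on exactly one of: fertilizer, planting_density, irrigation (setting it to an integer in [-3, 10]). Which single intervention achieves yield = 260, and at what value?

Intervening on fertilizer: yield = 47*fertilizer + 2. Reaching 260 requires fertilizer = 258/47, not an integer.
Intervening on planting_density: yield = 16*planting_density + 76. Reaching 260 requires planting_density = 23/2, not an integer.
Intervening on irrigation: with other inputs at their observed values, yield = 4*irrigation + 252. Solving for 260 gives irrigation = 2, within [-3, 10].

set irrigation = 2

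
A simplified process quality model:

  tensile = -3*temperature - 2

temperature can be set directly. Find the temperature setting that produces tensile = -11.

Solve -3*temperature - 2 = -11: temperature = (-11 + 2) / -3 = 3.

temperature = 3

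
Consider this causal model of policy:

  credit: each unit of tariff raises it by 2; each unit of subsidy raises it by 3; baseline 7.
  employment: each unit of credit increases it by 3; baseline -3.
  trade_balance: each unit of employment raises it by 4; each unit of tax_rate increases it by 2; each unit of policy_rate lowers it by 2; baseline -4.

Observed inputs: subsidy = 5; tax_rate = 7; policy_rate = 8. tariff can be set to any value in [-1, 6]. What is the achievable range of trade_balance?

222 to 390

Substituting into the credit equation gives credit = 2*tariff + 22.
Substituting into the employment equation gives employment = 6*tariff + 63.
Substituting into the trade_balance equation gives trade_balance = 24*tariff + 246.
Linear in tariff, so extremes are at the endpoints: tariff = -1 gives trade_balance = 222; tariff = 6 gives trade_balance = 390.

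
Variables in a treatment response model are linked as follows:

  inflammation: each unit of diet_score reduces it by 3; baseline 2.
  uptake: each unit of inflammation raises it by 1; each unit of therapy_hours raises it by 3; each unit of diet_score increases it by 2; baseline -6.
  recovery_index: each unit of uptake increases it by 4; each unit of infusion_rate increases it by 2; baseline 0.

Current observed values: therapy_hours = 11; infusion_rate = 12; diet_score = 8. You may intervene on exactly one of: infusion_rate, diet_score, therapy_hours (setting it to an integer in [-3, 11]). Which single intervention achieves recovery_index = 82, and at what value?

Intervening on infusion_rate: with other inputs at their observed values, recovery_index = 2*infusion_rate + 84. Solving for 82 gives infusion_rate = -1, within [-3, 11].
Intervening on diet_score: recovery_index = -4*diet_score + 140. Reaching 82 requires diet_score = 29/2, not an integer.
Intervening on therapy_hours: recovery_index = 12*therapy_hours - 24. Reaching 82 requires therapy_hours = 53/6, not an integer.

set infusion_rate = -1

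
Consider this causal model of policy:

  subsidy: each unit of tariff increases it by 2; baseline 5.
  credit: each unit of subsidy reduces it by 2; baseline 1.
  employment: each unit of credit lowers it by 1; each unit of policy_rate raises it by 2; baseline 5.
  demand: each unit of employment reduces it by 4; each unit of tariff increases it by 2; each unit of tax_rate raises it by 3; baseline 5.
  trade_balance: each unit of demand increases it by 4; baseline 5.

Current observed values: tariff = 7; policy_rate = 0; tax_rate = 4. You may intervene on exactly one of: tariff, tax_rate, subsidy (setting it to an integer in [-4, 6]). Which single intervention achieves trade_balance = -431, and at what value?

set tariff = 5

Intervening on tariff: with other inputs at their observed values, trade_balance = -56*tariff - 151. Solving for -431 gives tariff = 5, within [-4, 6].
Intervening on tax_rate: trade_balance = 12*tax_rate - 591. Reaching -431 requires tax_rate = 40/3, not an integer.
Intervening on subsidy: trade_balance = -32*subsidy + 65. Reaching -431 requires subsidy = 31/2, not an integer.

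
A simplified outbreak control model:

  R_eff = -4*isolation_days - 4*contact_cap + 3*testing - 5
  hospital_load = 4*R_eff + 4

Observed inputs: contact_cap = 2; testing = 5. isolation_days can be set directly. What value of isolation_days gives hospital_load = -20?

Substituting into the R_eff equation gives R_eff = -4*isolation_days + 2.
Substituting into the hospital_load equation gives hospital_load = -16*isolation_days + 12.
Solve -16*isolation_days + 12 = -20: isolation_days = (-20 - 12) / -16 = 2.

isolation_days = 2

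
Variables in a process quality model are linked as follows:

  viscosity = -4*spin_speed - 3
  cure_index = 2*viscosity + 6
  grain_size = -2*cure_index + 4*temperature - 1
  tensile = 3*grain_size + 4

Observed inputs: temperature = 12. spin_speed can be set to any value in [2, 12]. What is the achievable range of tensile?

241 to 721

Substituting into the cure_index equation gives cure_index = -8*spin_speed.
grain_size becomes 16*spin_speed + 47.
tensile becomes 48*spin_speed + 145.
Linear in spin_speed, so extremes are at the endpoints: spin_speed = 2 gives tensile = 241; spin_speed = 12 gives tensile = 721.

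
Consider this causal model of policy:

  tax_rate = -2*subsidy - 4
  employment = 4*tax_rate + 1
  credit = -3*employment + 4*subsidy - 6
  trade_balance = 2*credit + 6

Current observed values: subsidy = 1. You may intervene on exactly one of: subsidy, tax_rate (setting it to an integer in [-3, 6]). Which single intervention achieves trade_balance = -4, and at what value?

set tax_rate = 0

Intervening on subsidy: trade_balance = 56*subsidy + 84. Reaching -4 requires subsidy = -11/7, not an integer.
Intervening on tax_rate: with other inputs at their observed values, trade_balance = -24*tax_rate - 4. Solving for -4 gives tax_rate = 0, within [-3, 6].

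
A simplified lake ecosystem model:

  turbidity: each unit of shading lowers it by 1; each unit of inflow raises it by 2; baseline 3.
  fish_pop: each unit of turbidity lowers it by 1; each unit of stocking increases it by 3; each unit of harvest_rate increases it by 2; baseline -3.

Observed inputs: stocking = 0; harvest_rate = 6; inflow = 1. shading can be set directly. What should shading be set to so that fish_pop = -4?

shading = -8

Substituting into the turbidity equation gives turbidity = -shading + 5.
fish_pop becomes shading + 4.
Solve shading + 4 = -4: shading = (-4 - 4) / 1 = -8.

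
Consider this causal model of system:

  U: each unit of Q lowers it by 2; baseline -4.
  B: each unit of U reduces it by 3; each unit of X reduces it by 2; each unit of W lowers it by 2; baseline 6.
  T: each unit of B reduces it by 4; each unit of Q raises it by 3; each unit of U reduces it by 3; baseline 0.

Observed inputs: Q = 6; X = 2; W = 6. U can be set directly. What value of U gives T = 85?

Intervening on U fixes its value directly, overriding its dependence on Q.
Substituting into the B equation gives B = -3*U - 10.
T becomes 9*U + 58.
Solve 9*U + 58 = 85: U = (85 - 58) / 9 = 3.

U = 3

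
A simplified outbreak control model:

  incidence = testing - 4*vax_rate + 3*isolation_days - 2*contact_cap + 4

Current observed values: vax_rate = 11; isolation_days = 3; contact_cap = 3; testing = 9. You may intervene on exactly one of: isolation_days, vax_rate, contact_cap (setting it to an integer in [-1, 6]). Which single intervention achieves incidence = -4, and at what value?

set vax_rate = 5

Intervening on isolation_days: incidence = 3*isolation_days - 37. Reaching -4 requires isolation_days = 11, outside [-1, 6].
Intervening on vax_rate: with other inputs at their observed values, incidence = -4*vax_rate + 16. Solving for -4 gives vax_rate = 5, within [-1, 6].
Intervening on contact_cap: incidence = -2*contact_cap - 22. Reaching -4 requires contact_cap = -9, outside [-1, 6].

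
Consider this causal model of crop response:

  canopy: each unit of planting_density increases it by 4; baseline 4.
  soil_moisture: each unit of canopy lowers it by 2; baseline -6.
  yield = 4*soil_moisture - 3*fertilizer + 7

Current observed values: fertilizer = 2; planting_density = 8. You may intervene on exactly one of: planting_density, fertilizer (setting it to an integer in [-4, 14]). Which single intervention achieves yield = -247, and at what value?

Intervening on planting_density: with other inputs at their observed values, yield = -32*planting_density - 55. Solving for -247 gives planting_density = 6, within [-4, 14].
Intervening on fertilizer: yield = -3*fertilizer - 305. Reaching -247 requires fertilizer = -58/3, not an integer.

set planting_density = 6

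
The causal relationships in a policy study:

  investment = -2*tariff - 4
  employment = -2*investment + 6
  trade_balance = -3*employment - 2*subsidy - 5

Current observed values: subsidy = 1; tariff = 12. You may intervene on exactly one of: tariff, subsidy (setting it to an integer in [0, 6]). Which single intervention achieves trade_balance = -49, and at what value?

Intervening on tariff: with other inputs at their observed values, trade_balance = -12*tariff - 49. Solving for -49 gives tariff = 0, within [0, 6].
Intervening on subsidy: trade_balance = -2*subsidy - 191. Reaching -49 requires subsidy = -71, outside [0, 6].

set tariff = 0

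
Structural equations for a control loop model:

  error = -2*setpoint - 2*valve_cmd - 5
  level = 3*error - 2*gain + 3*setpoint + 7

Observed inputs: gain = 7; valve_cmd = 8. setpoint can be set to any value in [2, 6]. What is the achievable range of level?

-88 to -76

Substituting into the error equation gives error = -2*setpoint - 21.
Substituting into the level equation gives level = -3*setpoint - 70.
Linear in setpoint, so extremes are at the endpoints: setpoint = 2 gives level = -76; setpoint = 6 gives level = -88.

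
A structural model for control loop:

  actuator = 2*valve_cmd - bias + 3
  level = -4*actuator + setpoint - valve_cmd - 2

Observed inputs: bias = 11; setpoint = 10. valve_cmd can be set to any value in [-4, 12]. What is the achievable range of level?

Substituting into the actuator equation gives actuator = 2*valve_cmd - 8.
Substituting into the level equation gives level = -9*valve_cmd + 40.
Linear in valve_cmd, so extremes are at the endpoints: valve_cmd = -4 gives level = 76; valve_cmd = 12 gives level = -68.

-68 to 76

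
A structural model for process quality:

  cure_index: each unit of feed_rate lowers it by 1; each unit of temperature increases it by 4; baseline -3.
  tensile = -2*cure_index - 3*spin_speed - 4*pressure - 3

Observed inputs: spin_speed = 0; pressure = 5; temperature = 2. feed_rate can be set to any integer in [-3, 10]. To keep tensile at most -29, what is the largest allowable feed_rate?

feed_rate = 2

Substituting into the cure_index equation gives cure_index = -feed_rate + 5.
So tensile = 2*feed_rate - 33.
Require 2*feed_rate - 33 ≤ -29, so feed_rate ≤ 2.
The largest integer in [-3, 10] satisfying this is 2.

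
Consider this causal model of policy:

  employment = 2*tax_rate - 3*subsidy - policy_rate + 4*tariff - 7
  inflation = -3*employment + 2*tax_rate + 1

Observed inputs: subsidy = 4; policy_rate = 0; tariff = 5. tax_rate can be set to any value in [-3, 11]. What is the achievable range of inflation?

Substituting into the employment equation gives employment = 2*tax_rate + 1.
Substituting into the inflation equation gives inflation = -4*tax_rate - 2.
Linear in tax_rate, so extremes are at the endpoints: tax_rate = -3 gives inflation = 10; tax_rate = 11 gives inflation = -46.

-46 to 10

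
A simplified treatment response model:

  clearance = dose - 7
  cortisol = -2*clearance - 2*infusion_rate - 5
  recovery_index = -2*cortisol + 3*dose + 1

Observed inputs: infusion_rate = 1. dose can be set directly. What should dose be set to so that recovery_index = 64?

dose = 11

Substituting into the cortisol equation gives cortisol = -2*dose + 7.
Substituting into the recovery_index equation gives recovery_index = 7*dose - 13.
Solve 7*dose - 13 = 64: dose = (64 + 13) / 7 = 11.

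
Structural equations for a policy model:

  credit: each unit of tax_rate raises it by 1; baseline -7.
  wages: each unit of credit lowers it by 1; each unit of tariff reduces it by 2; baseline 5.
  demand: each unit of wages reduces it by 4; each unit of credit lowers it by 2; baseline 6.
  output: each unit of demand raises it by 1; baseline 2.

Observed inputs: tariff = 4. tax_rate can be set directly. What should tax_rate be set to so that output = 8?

Substituting into the wages equation gives wages = -tax_rate + 4.
demand becomes 2*tax_rate + 4.
output becomes 2*tax_rate + 6.
Solve 2*tax_rate + 6 = 8: tax_rate = (8 - 6) / 2 = 1.

tax_rate = 1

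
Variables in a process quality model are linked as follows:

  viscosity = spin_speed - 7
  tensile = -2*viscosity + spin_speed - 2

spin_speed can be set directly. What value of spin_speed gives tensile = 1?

Substituting into the tensile equation gives tensile = -spin_speed + 12.
Solve -spin_speed + 12 = 1: spin_speed = (1 - 12) / -1 = 11.

spin_speed = 11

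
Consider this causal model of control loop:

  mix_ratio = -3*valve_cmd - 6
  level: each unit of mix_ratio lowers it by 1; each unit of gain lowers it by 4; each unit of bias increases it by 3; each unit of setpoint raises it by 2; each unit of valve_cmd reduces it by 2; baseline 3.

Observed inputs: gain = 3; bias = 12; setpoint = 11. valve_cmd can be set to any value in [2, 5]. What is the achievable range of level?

Substituting into the level equation gives level = valve_cmd + 55.
Linear in valve_cmd, so extremes are at the endpoints: valve_cmd = 2 gives level = 57; valve_cmd = 5 gives level = 60.

57 to 60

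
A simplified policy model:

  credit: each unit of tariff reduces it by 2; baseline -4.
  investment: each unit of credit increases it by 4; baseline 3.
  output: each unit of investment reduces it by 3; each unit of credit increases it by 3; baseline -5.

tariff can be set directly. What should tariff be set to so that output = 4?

Substituting into the investment equation gives investment = -8*tariff - 13.
Substituting into the output equation gives output = 18*tariff + 22.
Solve 18*tariff + 22 = 4: tariff = (4 - 22) / 18 = -1.

tariff = -1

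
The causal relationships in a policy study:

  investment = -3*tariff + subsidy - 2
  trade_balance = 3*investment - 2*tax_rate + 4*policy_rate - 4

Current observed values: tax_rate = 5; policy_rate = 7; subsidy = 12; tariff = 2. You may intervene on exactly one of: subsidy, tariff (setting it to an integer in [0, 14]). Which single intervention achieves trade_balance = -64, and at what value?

set tariff = 12

Intervening on subsidy: trade_balance = 3*subsidy - 10. Reaching -64 requires subsidy = -18, outside [0, 14].
Intervening on tariff: with other inputs at their observed values, trade_balance = -9*tariff + 44. Solving for -64 gives tariff = 12, within [0, 14].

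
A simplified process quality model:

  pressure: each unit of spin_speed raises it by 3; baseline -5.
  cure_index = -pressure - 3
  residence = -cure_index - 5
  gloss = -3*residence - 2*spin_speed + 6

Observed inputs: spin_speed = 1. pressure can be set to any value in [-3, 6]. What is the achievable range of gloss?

Intervening on pressure fixes its value directly, overriding its dependence on spin_speed.
Substituting into the residence equation gives residence = pressure - 2.
So gloss = -3*pressure + 10.
Linear in pressure, so extremes are at the endpoints: pressure = -3 gives gloss = 19; pressure = 6 gives gloss = -8.

-8 to 19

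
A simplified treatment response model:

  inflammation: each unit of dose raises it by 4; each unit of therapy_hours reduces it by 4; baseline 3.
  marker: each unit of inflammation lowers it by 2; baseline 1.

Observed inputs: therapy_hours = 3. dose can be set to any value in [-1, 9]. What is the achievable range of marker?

Substituting into the inflammation equation gives inflammation = 4*dose - 9.
marker becomes -8*dose + 19.
Linear in dose, so extremes are at the endpoints: dose = -1 gives marker = 27; dose = 9 gives marker = -53.

-53 to 27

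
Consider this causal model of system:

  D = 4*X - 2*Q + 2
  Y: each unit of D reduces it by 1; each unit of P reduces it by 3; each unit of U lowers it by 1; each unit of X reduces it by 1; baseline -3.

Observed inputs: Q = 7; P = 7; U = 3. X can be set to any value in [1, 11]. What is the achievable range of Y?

-70 to -20

Substituting into the D equation gives D = 4*X - 12.
Substituting into the Y equation gives Y = -5*X - 15.
Linear in X, so extremes are at the endpoints: X = 1 gives Y = -20; X = 11 gives Y = -70.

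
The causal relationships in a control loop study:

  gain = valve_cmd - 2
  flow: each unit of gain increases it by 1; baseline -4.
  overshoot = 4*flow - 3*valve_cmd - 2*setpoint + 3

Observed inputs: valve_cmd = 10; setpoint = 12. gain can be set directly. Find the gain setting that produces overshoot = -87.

gain = -5

Intervening on gain fixes its value directly, overriding its dependence on valve_cmd.
Substituting into the overshoot equation gives overshoot = 4*gain - 67.
Solve 4*gain - 67 = -87: gain = (-87 + 67) / 4 = -5.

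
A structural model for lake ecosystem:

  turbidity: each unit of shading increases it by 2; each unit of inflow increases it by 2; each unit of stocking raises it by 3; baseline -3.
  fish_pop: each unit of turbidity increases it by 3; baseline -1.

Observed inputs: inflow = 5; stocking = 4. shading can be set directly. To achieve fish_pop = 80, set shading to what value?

Substituting into the turbidity equation gives turbidity = 2*shading + 19.
This gives fish_pop = 6*shading + 56.
Solve 6*shading + 56 = 80: shading = (80 - 56) / 6 = 4.

shading = 4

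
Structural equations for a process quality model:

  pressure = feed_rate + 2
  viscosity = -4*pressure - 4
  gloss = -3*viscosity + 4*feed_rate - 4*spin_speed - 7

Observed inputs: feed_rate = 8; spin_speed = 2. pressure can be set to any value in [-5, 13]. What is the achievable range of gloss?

Intervening on pressure fixes its value directly, overriding its dependence on feed_rate.
Substituting into the gloss equation gives gloss = 12*pressure + 29.
Linear in pressure, so extremes are at the endpoints: pressure = -5 gives gloss = -31; pressure = 13 gives gloss = 185.

-31 to 185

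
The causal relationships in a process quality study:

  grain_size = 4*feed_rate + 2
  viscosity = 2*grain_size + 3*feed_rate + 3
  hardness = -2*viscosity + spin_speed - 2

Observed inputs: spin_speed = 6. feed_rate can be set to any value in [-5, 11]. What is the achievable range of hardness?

Substituting into the viscosity equation gives viscosity = 11*feed_rate + 7.
So hardness = -22*feed_rate - 10.
Linear in feed_rate, so extremes are at the endpoints: feed_rate = -5 gives hardness = 100; feed_rate = 11 gives hardness = -252.

-252 to 100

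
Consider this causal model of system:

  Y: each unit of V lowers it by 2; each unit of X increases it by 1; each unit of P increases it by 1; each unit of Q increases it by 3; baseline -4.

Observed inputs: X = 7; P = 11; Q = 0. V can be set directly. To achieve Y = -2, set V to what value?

V = 8

Substituting into the Y equation gives Y = -2*V + 14.
Solve -2*V + 14 = -2: V = (-2 - 14) / -2 = 8.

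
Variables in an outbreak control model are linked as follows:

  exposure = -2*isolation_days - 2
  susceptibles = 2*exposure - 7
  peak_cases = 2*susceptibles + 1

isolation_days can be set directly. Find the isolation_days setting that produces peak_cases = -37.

Substituting into the susceptibles equation gives susceptibles = -4*isolation_days - 11.
Substituting into the peak_cases equation gives peak_cases = -8*isolation_days - 21.
Solve -8*isolation_days - 21 = -37: isolation_days = (-37 + 21) / -8 = 2.

isolation_days = 2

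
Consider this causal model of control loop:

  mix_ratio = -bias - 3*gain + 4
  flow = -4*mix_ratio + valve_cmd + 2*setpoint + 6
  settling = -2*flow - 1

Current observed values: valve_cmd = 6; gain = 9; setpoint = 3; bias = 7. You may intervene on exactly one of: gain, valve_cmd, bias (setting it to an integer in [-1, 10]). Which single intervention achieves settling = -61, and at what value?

Intervening on gain: with other inputs at their observed values, settling = -24*gain - 61. Solving for -61 gives gain = 0, within [-1, 10].
Intervening on valve_cmd: settling = -2*valve_cmd - 265. Reaching -61 requires valve_cmd = -102, outside [-1, 10].
Intervening on bias: settling = -8*bias - 221. Reaching -61 requires bias = -20, outside [-1, 10].

set gain = 0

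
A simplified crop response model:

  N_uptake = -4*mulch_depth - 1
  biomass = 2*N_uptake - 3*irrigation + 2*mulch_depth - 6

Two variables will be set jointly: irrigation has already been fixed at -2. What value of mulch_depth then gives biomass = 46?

mulch_depth = -8

With irrigation held at -2:
Substituting into the biomass equation gives biomass = -6*mulch_depth - 2.
Solve -6*mulch_depth - 2 = 46: mulch_depth = (46 + 2) / -6 = -8.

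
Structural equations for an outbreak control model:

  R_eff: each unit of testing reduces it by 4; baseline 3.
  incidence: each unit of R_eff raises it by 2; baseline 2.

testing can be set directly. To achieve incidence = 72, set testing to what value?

Substituting into the incidence equation gives incidence = -8*testing + 8.
Solve -8*testing + 8 = 72: testing = (72 - 8) / -8 = -8.

testing = -8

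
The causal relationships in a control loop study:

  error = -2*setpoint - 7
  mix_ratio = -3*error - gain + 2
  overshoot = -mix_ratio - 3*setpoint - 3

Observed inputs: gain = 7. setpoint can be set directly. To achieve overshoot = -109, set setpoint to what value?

Substituting into the mix_ratio equation gives mix_ratio = 6*setpoint + 16.
This gives overshoot = -9*setpoint - 19.
Solve -9*setpoint - 19 = -109: setpoint = (-109 + 19) / -9 = 10.

setpoint = 10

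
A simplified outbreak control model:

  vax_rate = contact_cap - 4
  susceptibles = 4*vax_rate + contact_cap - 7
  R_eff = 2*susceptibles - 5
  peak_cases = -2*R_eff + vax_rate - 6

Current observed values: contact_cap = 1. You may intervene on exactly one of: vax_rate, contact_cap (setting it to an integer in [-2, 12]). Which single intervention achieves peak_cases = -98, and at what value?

set contact_cap = 10

Intervening on vax_rate: peak_cases = -15*vax_rate + 28. Reaching -98 requires vax_rate = 42/5, not an integer.
Intervening on contact_cap: with other inputs at their observed values, peak_cases = -19*contact_cap + 92. Solving for -98 gives contact_cap = 10, within [-2, 12].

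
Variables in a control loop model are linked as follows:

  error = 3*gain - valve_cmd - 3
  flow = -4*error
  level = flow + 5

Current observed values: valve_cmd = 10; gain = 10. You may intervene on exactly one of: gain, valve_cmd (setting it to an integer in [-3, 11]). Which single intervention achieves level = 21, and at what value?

set gain = 3

Intervening on gain: with other inputs at their observed values, level = -12*gain + 57. Solving for 21 gives gain = 3, within [-3, 11].
Intervening on valve_cmd: level = 4*valve_cmd - 103. Reaching 21 requires valve_cmd = 31, outside [-3, 11].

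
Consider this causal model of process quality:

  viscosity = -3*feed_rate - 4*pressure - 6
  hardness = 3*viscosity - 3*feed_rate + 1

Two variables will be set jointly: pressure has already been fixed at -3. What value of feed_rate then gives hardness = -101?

With pressure held at -3:
Substituting into the viscosity equation gives viscosity = -3*feed_rate + 6.
This gives hardness = -12*feed_rate + 19.
Solve -12*feed_rate + 19 = -101: feed_rate = (-101 - 19) / -12 = 10.

feed_rate = 10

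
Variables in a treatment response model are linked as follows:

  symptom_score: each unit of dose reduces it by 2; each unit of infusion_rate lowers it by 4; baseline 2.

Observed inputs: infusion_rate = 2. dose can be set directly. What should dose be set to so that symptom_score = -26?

dose = 10

Substituting into the symptom_score equation gives symptom_score = -2*dose - 6.
Solve -2*dose - 6 = -26: dose = (-26 + 6) / -2 = 10.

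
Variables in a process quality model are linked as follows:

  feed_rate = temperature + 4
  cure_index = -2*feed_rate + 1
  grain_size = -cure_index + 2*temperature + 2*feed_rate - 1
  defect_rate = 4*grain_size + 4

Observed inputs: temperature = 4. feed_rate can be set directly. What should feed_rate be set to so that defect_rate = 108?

feed_rate = 5

Intervening on feed_rate fixes its value directly, overriding its dependence on temperature.
Substituting into the grain_size equation gives grain_size = 4*feed_rate + 6.
Substituting into the defect_rate equation gives defect_rate = 16*feed_rate + 28.
Solve 16*feed_rate + 28 = 108: feed_rate = (108 - 28) / 16 = 5.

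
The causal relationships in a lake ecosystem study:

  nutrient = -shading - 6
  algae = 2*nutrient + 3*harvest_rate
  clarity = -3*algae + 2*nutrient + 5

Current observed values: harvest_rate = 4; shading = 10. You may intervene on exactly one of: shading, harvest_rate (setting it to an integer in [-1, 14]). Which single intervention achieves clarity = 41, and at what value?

Intervening on shading: with other inputs at their observed values, clarity = 4*shading - 7. Solving for 41 gives shading = 12, within [-1, 14].
Intervening on harvest_rate: clarity = -9*harvest_rate + 69. Reaching 41 requires harvest_rate = 28/9, not an integer.

set shading = 12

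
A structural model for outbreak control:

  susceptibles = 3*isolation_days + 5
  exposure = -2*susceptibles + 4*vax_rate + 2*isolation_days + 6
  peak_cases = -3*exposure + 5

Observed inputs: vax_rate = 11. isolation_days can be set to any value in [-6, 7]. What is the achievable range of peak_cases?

Substituting into the exposure equation gives exposure = -4*isolation_days + 40.
This gives peak_cases = 12*isolation_days - 115.
Linear in isolation_days, so extremes are at the endpoints: isolation_days = -6 gives peak_cases = -187; isolation_days = 7 gives peak_cases = -31.

-187 to -31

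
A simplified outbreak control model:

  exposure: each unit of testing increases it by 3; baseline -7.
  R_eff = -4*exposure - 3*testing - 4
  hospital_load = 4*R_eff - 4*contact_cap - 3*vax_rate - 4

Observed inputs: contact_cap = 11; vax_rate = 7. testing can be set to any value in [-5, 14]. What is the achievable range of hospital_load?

-813 to 327

Substituting into the R_eff equation gives R_eff = -15*testing + 24.
Substituting into the hospital_load equation gives hospital_load = -60*testing + 27.
Linear in testing, so extremes are at the endpoints: testing = -5 gives hospital_load = 327; testing = 14 gives hospital_load = -813.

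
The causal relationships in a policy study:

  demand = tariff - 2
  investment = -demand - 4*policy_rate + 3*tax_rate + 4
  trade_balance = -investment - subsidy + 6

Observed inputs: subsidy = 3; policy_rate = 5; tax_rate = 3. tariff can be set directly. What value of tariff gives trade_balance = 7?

Substituting into the investment equation gives investment = -tariff - 5.
Substituting into the trade_balance equation gives trade_balance = tariff + 8.
Solve tariff + 8 = 7: tariff = (7 - 8) / 1 = -1.

tariff = -1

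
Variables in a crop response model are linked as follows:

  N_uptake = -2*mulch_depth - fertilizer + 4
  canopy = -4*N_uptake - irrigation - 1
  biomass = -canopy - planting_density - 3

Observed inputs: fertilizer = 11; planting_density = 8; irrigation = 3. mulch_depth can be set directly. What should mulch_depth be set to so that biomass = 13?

mulch_depth = -6

Substituting into the N_uptake equation gives N_uptake = -2*mulch_depth - 7.
Substituting into the canopy equation gives canopy = 8*mulch_depth + 24.
So biomass = -8*mulch_depth - 35.
Solve -8*mulch_depth - 35 = 13: mulch_depth = (13 + 35) / -8 = -6.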